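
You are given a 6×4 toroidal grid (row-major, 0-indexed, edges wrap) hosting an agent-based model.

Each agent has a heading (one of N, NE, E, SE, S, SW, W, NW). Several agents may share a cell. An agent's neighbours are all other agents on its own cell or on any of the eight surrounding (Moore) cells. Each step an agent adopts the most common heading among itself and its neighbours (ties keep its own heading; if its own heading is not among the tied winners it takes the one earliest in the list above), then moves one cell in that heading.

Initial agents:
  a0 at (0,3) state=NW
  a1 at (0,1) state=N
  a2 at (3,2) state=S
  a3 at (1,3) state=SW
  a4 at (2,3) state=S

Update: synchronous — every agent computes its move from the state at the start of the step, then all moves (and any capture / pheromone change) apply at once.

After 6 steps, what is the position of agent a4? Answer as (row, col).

(2, 3)

t=1: a0@(5,2):NW a1@(5,1):N a2@(4,2):S a3@(2,2):SW a4@(3,3):S
t=2: a0@(4,1):NW a1@(4,1):N a2@(5,2):S a3@(3,1):SW a4@(4,3):S
t=3: a0@(3,0):NW a1@(3,1):N a2@(0,2):S a3@(4,0):SW a4@(5,3):S
t=4: a0@(2,3):NW a1@(2,1):N a2@(1,2):S a3@(5,3):SW a4@(0,3):S
t=5: a0@(1,2):NW a1@(1,1):N a2@(2,2):S a3@(0,2):SW a4@(1,3):S
t=6: a0@(2,2):S a1@(0,1):N a2@(3,2):S a3@(1,1):SW a4@(2,3):S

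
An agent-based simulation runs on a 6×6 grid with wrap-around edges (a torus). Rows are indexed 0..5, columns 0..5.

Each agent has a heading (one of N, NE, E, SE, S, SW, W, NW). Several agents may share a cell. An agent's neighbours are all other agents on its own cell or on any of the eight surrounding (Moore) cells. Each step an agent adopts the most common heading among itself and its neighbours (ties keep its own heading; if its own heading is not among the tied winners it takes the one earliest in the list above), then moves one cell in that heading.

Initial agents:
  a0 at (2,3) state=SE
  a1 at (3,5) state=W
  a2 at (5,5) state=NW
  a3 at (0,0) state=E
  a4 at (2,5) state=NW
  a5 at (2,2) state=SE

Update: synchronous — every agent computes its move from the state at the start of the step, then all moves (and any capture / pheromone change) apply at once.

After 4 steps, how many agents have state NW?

1

t=1: a0@(3,4):SE a1@(3,4):W a2@(4,4):NW a3@(0,1):E a4@(1,4):NW a5@(3,3):SE
t=2: a0@(4,5):SE a1@(4,5):SE a2@(5,5):SE a3@(0,2):E a4@(0,3):NW a5@(4,4):SE
t=3: a0@(5,0):SE a1@(5,0):SE a2@(0,0):SE a3@(0,3):E a4@(5,2):NW a5@(5,5):SE
t=4: a0@(0,1):SE a1@(0,1):SE a2@(1,1):SE a3@(0,4):E a4@(4,1):NW a5@(0,0):SE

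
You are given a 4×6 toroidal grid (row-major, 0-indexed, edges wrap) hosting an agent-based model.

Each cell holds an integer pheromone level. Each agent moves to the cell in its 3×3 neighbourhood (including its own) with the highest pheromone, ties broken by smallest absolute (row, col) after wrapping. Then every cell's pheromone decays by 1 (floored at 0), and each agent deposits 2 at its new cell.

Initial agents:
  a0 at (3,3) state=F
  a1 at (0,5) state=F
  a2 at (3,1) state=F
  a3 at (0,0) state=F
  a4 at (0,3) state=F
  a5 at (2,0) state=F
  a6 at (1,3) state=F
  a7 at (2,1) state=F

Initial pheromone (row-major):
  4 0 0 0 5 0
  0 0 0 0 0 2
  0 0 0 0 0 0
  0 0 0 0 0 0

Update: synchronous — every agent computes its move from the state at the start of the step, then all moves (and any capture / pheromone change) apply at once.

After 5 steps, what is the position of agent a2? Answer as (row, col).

(0, 0)

t=1: a0@(0,4) a1@(0,4) a2@(0,0) a3@(0,0) a4@(0,4) a5@(1,5) a6@(0,4) a7@(1,0) | pheromone: 7 0 0 0 12 0 / 2 0 0 0 0 3 / 0 0 0 0 0 0 / 0 0 0 0 0 0
t=2: a0@(0,4) a1@(0,4) a2@(0,0) a3@(0,0) a4@(0,4) a5@(0,4) a6@(0,4) a7@(0,0) | pheromone: 12 0 0 0 21 0 / 1 0 0 0 0 2 / 0 0 0 0 0 0 / 0 0 0 0 0 0
t=3: a0@(0,4) a1@(0,4) a2@(0,0) a3@(0,0) a4@(0,4) a5@(0,4) a6@(0,4) a7@(0,0) | pheromone: 17 0 0 0 30 0 / 0 0 0 0 0 1 / 0 0 0 0 0 0 / 0 0 0 0 0 0
t=4: a0@(0,4) a1@(0,4) a2@(0,0) a3@(0,0) a4@(0,4) a5@(0,4) a6@(0,4) a7@(0,0) | pheromone: 22 0 0 0 39 0 / 0 0 0 0 0 0 / 0 0 0 0 0 0 / 0 0 0 0 0 0
t=5: a0@(0,4) a1@(0,4) a2@(0,0) a3@(0,0) a4@(0,4) a5@(0,4) a6@(0,4) a7@(0,0) | pheromone: 27 0 0 0 48 0 / 0 0 0 0 0 0 / 0 0 0 0 0 0 / 0 0 0 0 0 0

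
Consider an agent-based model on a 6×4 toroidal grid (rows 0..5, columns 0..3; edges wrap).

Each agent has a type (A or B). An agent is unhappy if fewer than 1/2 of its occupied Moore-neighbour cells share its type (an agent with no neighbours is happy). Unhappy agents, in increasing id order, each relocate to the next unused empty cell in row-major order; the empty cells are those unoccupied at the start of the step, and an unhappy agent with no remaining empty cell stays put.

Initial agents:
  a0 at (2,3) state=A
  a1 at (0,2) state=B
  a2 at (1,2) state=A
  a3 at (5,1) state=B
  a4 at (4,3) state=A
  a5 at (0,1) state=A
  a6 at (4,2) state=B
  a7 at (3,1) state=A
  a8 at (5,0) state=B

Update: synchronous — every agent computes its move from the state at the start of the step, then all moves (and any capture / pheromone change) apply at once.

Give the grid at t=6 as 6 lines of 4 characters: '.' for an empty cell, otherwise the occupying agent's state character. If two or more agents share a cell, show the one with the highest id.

.BBA
ABAA
...A
....
....
.B..

t=1: a0@(2,3):A a1@(0,0):B a2@(1,2):A a3@(5,1):B a4@(0,3):A a5@(1,0):A a6@(1,1):B a7@(1,3):A a8@(2,0):B
t=2: a0@(2,3):A a1@(0,1):B a2@(1,2):A a3@(5,1):B a4@(0,3):A a5@(1,0):A a6@(1,1):B a7@(1,3):A a8@(0,2):B
t=3: (unchanged — steady state)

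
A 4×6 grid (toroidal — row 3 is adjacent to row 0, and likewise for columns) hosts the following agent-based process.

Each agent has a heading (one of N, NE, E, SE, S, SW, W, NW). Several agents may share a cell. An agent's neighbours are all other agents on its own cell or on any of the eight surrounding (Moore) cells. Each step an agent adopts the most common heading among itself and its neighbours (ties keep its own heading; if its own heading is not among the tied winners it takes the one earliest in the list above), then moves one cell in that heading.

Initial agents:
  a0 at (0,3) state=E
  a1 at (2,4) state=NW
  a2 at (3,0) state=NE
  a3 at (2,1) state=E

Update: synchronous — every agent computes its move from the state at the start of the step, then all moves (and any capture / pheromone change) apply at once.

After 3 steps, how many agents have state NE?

t=1: a0@(0,4):E a1@(1,3):NW a2@(2,1):NE a3@(2,2):E
t=2: a0@(0,5):E a1@(1,4):E a2@(1,2):NE a3@(2,3):E
t=3: a0@(0,0):E a1@(1,5):E a2@(0,3):NE a3@(2,4):E

1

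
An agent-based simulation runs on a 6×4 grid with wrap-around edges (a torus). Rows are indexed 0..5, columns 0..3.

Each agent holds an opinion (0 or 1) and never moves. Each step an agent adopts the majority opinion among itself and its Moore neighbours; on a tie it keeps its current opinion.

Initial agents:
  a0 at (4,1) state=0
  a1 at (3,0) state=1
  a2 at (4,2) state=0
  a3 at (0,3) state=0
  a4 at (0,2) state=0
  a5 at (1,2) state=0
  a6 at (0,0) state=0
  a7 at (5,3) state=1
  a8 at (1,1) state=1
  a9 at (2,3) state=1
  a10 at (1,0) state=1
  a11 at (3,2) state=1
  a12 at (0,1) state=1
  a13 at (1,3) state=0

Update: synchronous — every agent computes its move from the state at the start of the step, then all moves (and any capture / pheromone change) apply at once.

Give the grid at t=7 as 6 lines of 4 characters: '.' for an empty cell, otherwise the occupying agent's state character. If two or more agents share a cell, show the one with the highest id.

t=1: a0@(4,1):0 a1@(3,0):1 a2@(4,2):0 a3@(0,3):0 a4@(0,2):0 a5@(1,2):0 a6@(0,0):1 a7@(5,3):0 a8@(1,1):1 a9@(2,3):1 a10@(1,0):1 a11@(3,2):1 a12@(0,1):1 a13@(1,3):0
t=2: (unchanged — steady state)

1100
1100
...1
1.1.
.00.
...0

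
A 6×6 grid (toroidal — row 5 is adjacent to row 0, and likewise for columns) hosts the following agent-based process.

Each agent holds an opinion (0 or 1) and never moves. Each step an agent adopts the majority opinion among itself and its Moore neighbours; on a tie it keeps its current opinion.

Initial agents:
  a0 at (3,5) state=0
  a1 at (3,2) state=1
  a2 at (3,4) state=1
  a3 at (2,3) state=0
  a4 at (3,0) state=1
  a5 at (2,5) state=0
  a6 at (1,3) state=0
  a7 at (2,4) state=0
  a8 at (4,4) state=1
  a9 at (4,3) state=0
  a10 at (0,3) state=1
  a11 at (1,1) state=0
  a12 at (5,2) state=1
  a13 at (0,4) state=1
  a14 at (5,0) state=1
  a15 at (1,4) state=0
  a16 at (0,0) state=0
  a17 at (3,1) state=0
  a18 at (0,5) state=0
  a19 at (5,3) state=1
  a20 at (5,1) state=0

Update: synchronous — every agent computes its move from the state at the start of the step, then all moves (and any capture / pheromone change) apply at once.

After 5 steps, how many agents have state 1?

t=1: a0@(3,5):0 a1@(3,2):0 a2@(3,4):0 a3@(2,3):0 a4@(3,0):0 a5@(2,5):0 a6@(1,3):0 a7@(2,4):0 a8@(4,4):1 a9@(4,3):1 a10@(0,3):1 a11@(1,1):0 a12@(5,2):1 a13@(0,4):1 a14@(5,0):0 a15@(1,4):0 a16@(0,0):0 a17@(3,1):1 a18@(0,5):0 a19@(5,3):1 a20@(5,1):0
t=2: a0@(3,5):0 a1@(3,2):0 a2@(3,4):0 a3@(2,3):0 a4@(3,0):0 a5@(2,5):0 a6@(1,3):0 a7@(2,4):0 a8@(4,4):1 a9@(4,3):1 a10@(0,3):1 a11@(1,1):0 a12@(5,2):1 a13@(0,4):1 a14@(5,0):0 a15@(1,4):0 a16@(0,0):0 a17@(3,1):0 a18@(0,5):0 a19@(5,3):1 a20@(5,1):0
t=3: (unchanged — steady state)

6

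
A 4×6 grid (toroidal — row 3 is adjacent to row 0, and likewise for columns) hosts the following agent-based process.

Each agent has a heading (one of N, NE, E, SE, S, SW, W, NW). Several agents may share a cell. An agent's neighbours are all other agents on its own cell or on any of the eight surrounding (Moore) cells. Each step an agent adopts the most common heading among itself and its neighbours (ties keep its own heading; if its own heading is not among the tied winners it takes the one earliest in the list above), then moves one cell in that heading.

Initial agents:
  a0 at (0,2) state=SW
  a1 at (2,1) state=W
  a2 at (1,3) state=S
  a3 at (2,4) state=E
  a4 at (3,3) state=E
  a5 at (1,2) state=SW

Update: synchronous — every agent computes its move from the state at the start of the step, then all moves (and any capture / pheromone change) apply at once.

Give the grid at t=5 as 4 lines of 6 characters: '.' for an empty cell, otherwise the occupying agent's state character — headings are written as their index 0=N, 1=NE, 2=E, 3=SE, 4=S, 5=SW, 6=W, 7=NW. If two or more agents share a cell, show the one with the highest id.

t=1: a0@(1,1):SW a1@(2,0):W a2@(2,2):SW a3@(2,5):E a4@(3,4):E a5@(2,1):SW
t=2: a0@(2,0):SW a1@(3,5):SW a2@(3,1):SW a3@(2,0):E a4@(3,5):E a5@(3,0):SW
t=3: a0@(3,5):SW a1@(0,4):SW a2@(0,0):SW a3@(3,5):SW a4@(0,4):SW a5@(0,5):SW
t=4: a0@(0,4):SW a1@(1,3):SW a2@(1,5):SW a3@(0,4):SW a4@(1,3):SW a5@(1,4):SW
t=5: a0@(1,3):SW a1@(2,2):SW a2@(2,4):SW a3@(1,3):SW a4@(2,2):SW a5@(2,3):SW

......
...5..
..555.
......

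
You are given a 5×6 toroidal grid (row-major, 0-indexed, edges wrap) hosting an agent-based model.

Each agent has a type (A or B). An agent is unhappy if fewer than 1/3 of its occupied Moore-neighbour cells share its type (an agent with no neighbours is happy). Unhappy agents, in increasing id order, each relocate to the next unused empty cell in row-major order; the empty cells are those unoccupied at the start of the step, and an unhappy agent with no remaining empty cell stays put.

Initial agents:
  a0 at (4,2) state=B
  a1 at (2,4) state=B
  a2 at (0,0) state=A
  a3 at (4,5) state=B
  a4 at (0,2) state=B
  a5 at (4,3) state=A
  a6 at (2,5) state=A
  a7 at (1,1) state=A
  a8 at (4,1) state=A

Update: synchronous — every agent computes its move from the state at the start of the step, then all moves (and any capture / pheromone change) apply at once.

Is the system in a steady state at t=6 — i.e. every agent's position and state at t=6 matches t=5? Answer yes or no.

yes

t=1: a0@(4,2):B a1@(0,1):B a2@(0,0):A a3@(0,3):B a4@(0,4):B a5@(0,5):A a6@(1,0):A a7@(1,1):A a8@(4,1):A
t=2: a0@(4,2):B a1@(0,2):B a2@(0,0):A a3@(0,3):B a4@(0,4):B a5@(0,5):A a6@(1,0):A a7@(1,1):A a8@(4,1):A
t=3: (unchanged — steady state)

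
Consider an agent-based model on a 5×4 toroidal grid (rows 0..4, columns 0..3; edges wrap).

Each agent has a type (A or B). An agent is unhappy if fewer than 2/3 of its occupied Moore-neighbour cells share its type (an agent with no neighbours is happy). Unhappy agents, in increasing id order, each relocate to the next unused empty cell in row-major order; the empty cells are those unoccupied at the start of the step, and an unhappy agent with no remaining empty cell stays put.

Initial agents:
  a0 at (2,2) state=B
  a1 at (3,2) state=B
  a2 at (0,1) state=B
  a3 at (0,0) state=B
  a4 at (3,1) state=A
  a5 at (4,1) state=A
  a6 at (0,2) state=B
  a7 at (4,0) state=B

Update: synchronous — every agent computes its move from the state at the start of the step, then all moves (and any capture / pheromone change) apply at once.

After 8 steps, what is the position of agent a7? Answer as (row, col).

(2, 0)

t=1: a0@(0,3):B a1@(1,0):B a2@(0,1):B a3@(0,0):B a4@(1,1):A a5@(1,2):A a6@(1,3):B a7@(2,0):B
t=2: a0@(0,3):B a1@(1,0):B a2@(0,2):B a3@(0,0):B a4@(2,1):A a5@(2,2):A a6@(1,3):B a7@(2,0):B
t=3: a0@(0,3):B a1@(1,0):B a2@(0,2):B a3@(0,0):B a4@(0,1):A a5@(1,1):A a6@(1,3):B a7@(2,0):B
t=4: a0@(0,3):B a1@(1,0):B a2@(1,2):B a3@(2,1):B a4@(2,2):A a5@(2,3):A a6@(1,3):B a7@(2,0):B
t=5: a0@(0,3):B a1@(1,0):B a2@(0,0):B a3@(2,1):B a4@(0,1):A a5@(0,2):A a6@(1,3):B a7@(2,0):B
t=6: a0@(0,3):B a1@(1,0):B a2@(0,0):B a3@(2,1):B a4@(1,1):A a5@(1,2):A a6@(1,3):B a7@(2,0):B
t=7: a0@(0,3):B a1@(1,0):B a2@(0,0):B a3@(0,1):B a4@(0,2):A a5@(2,2):A a6@(1,3):B a7@(2,0):B
t=8: a0@(0,3):B a1@(1,0):B a2@(0,0):B a3@(0,1):B a4@(1,1):A a5@(1,2):A a6@(1,3):B a7@(2,0):B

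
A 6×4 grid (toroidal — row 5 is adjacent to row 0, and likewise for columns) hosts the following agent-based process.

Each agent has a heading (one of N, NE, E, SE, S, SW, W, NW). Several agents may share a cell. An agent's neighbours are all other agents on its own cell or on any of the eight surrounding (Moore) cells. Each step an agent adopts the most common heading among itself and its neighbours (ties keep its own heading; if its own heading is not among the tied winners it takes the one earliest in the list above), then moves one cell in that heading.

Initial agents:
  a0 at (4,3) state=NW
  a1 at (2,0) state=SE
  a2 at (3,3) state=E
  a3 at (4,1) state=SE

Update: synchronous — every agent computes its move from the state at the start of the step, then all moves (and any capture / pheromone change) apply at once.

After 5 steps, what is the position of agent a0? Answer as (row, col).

t=1: a0@(3,2):NW a1@(3,1):SE a2@(3,0):E a3@(5,2):SE
t=2: a0@(2,1):NW a1@(4,2):SE a2@(3,1):E a3@(0,3):SE
t=3: a0@(1,0):NW a1@(5,3):SE a2@(3,2):E a3@(1,0):SE
t=4: a0@(0,3):NW a1@(0,0):SE a2@(3,3):E a3@(2,1):SE
t=5: a0@(5,2):NW a1@(1,1):SE a2@(3,0):E a3@(3,2):SE

(5, 2)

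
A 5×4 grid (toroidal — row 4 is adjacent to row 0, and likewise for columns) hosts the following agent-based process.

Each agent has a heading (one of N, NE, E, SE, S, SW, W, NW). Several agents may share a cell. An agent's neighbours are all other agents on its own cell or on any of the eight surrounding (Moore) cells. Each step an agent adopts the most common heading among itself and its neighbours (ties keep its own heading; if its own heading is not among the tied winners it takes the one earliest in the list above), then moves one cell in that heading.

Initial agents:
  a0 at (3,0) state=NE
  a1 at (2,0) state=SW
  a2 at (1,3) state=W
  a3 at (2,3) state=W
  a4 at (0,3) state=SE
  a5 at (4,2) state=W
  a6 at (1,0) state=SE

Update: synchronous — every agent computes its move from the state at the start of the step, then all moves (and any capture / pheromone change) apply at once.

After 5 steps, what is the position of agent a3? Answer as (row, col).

(2, 2)

t=1: a0@(2,1):NE a1@(2,3):W a2@(1,2):W a3@(2,2):W a4@(1,0):SE a5@(4,1):W a6@(2,1):SE
t=2: a0@(3,2):SE a1@(2,2):W a2@(1,1):W a3@(2,1):W a4@(2,1):SE a5@(4,0):W a6@(3,2):SE
t=3: a0@(4,3):SE a1@(2,1):W a2@(1,0):W a3@(2,0):W a4@(3,2):SE a5@(4,3):W a6@(4,3):SE
t=4: a0@(0,0):SE a1@(2,0):W a2@(1,3):W a3@(2,3):W a4@(4,3):SE a5@(0,0):SE a6@(0,0):SE
t=5: a0@(1,1):SE a1@(2,3):W a2@(1,2):W a3@(2,2):W a4@(0,0):SE a5@(1,1):SE a6@(1,1):SE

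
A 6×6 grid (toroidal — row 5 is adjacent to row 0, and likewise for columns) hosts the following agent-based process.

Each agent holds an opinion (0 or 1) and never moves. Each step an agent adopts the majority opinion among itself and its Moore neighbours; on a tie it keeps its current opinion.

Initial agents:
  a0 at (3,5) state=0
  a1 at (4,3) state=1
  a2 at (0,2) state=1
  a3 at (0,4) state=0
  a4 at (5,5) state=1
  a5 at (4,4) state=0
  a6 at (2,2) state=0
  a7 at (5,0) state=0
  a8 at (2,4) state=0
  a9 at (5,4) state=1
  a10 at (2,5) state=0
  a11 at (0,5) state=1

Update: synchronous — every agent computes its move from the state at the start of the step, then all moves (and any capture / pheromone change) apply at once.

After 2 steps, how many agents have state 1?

t=1: a0@(3,5):0 a1@(4,3):1 a2@(0,2):1 a3@(0,4):1 a4@(5,5):1 a5@(4,4):1 a6@(2,2):0 a7@(5,0):1 a8@(2,4):0 a9@(5,4):1 a10@(2,5):0 a11@(0,5):1
t=2: (unchanged — steady state)

8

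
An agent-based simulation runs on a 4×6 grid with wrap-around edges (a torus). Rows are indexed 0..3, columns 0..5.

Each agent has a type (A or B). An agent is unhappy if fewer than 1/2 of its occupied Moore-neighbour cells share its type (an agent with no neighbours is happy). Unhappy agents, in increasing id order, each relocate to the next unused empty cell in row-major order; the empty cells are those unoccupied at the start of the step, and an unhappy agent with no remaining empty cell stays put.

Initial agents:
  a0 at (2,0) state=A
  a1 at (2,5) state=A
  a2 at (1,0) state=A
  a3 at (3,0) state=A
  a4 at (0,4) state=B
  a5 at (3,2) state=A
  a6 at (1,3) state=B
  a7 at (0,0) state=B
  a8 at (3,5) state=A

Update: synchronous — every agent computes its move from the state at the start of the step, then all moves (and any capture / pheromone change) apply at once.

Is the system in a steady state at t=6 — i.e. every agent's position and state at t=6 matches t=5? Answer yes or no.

t=1: a0@(2,0):A a1@(2,5):A a2@(1,0):A a3@(3,0):A a4@(0,4):B a5@(3,2):A a6@(1,3):B a7@(0,1):B a8@(3,5):A
t=2: a0@(2,0):A a1@(2,5):A a2@(1,0):A a3@(3,0):A a4@(0,4):B a5@(0,0):A a6@(1,3):B a7@(0,2):B a8@(3,5):A
t=3: (unchanged — steady state)

yes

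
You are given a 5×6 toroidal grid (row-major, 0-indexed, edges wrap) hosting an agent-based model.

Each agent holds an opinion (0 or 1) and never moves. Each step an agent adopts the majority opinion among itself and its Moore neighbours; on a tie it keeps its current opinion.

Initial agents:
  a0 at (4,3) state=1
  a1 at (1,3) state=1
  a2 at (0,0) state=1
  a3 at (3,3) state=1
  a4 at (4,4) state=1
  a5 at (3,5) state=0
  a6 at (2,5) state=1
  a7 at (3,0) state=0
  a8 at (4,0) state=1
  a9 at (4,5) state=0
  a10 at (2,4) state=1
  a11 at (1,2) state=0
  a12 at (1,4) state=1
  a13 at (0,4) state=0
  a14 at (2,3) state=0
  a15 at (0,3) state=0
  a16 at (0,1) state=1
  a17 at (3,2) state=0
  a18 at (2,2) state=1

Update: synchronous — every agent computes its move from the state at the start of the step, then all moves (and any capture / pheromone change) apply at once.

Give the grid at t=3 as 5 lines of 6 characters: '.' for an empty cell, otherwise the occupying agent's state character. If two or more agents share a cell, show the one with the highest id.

t=1: a0@(4,3):1 a1@(1,3):1 a2@(0,0):1 a3@(3,3):1 a4@(4,4):0 a5@(3,5):1 a6@(2,5):1 a7@(3,0):0 a8@(4,0):1 a9@(4,5):0 a10@(2,4):1 a11@(1,2):0 a12@(1,4):1 a13@(0,4):1 a14@(2,3):1 a15@(0,3):1 a16@(0,1):1 a17@(3,2):1 a18@(2,2):1
t=2: a0@(4,3):1 a1@(1,3):1 a2@(0,0):1 a3@(3,3):1 a4@(4,4):1 a5@(3,5):1 a6@(2,5):1 a7@(3,0):1 a8@(4,0):1 a9@(4,5):1 a10@(2,4):1 a11@(1,2):1 a12@(1,4):1 a13@(0,4):1 a14@(2,3):1 a15@(0,3):1 a16@(0,1):1 a17@(3,2):1 a18@(2,2):1
t=3: (unchanged — steady state)

11.11.
..111.
..1111
1.11.1
1..111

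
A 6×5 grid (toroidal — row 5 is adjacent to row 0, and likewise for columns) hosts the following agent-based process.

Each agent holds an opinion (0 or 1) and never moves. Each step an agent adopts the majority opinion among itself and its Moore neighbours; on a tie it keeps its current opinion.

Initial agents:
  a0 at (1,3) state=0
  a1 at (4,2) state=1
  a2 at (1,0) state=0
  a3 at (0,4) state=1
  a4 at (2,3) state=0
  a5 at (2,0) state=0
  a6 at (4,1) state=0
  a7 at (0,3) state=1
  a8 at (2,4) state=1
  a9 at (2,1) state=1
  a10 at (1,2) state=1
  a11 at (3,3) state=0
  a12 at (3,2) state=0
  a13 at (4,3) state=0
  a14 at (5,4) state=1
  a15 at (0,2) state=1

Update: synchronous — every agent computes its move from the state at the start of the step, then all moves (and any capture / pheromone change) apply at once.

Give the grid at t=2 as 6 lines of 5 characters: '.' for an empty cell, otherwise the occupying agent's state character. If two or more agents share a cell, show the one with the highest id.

..111
0.11.
00.00
..00.
.000.
....1

t=1: a0@(1,3):1 a1@(4,2):0 a2@(1,0):1 a3@(0,4):1 a4@(2,3):0 a5@(2,0):0 a6@(4,1):0 a7@(0,3):1 a8@(2,4):0 a9@(2,1):0 a10@(1,2):1 a11@(3,3):0 a12@(3,2):0 a13@(4,3):0 a14@(5,4):1 a15@(0,2):1
t=2: a0@(1,3):1 a1@(4,2):0 a2@(1,0):0 a3@(0,4):1 a4@(2,3):0 a5@(2,0):0 a6@(4,1):0 a7@(0,3):1 a8@(2,4):0 a9@(2,1):0 a10@(1,2):1 a11@(3,3):0 a12@(3,2):0 a13@(4,3):0 a14@(5,4):1 a15@(0,2):1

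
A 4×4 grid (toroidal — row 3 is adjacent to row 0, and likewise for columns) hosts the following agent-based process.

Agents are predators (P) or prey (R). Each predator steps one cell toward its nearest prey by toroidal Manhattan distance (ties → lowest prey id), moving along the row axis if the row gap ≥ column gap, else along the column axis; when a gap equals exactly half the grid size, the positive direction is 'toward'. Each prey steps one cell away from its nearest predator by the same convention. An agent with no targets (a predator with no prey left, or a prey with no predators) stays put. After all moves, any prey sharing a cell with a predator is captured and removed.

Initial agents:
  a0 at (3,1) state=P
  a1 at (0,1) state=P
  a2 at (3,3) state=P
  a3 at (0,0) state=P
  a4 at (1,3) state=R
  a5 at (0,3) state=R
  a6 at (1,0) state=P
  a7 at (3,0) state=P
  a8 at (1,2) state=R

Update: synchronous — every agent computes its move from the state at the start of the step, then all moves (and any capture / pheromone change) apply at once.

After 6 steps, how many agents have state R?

0

t=1: a0@(3,2):P a1@(0,2):P a2@(0,3):P a3@(0,3):P a4@(1,2):R a6@(1,3):P a7@(0,0):P a8@(2,2):R
t=2: a0@(2,2):P a1@(1,2):P a2@(1,3):P a3@(1,3):P a6@(1,2):P a7@(0,1):P
t=3: (unchanged — steady state)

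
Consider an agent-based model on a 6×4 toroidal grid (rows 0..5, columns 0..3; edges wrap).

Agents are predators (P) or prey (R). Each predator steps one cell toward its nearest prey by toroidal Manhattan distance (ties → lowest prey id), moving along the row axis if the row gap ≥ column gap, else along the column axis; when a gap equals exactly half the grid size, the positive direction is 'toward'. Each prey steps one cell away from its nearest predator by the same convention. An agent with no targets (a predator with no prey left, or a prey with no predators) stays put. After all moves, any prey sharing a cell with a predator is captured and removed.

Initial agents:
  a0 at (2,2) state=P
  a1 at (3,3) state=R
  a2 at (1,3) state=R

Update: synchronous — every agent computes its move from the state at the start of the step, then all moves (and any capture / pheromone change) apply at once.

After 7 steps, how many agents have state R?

t=1: a0@(3,2):P a1@(4,3):R a2@(0,3):R
t=2: a0@(4,2):P a1@(5,3):R a2@(5,3):R
t=3: a0@(5,2):P a1@(0,3):R a2@(0,3):R
t=4: a0@(0,2):P a1@(1,3):R a2@(1,3):R
t=5: a0@(1,2):P a1@(2,3):R a2@(2,3):R
t=6: a0@(2,2):P a1@(3,3):R a2@(3,3):R
t=7: a0@(3,2):P a1@(4,3):R a2@(4,3):R

2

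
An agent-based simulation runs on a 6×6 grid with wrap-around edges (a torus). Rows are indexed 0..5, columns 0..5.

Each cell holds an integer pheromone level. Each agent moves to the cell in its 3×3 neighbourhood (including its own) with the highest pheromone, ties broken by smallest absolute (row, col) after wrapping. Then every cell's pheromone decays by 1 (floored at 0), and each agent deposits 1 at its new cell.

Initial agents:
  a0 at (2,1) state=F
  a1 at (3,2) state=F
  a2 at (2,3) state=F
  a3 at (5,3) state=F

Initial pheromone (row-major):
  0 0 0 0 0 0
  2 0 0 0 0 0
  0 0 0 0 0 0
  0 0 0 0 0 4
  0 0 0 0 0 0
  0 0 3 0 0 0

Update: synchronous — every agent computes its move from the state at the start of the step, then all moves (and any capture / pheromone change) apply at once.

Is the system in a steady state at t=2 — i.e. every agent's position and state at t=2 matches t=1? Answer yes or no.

no

t=1: a0@(1,0) a1@(2,1) a2@(1,2) a3@(5,2) | pheromone: 0 0 0 0 0 0 / 2 0 1 0 0 0 / 0 1 0 0 0 0 / 0 0 0 0 0 3 / 0 0 0 0 0 0 / 0 0 3 0 0 0
t=2: a0@(1,0) a1@(1,0) a2@(1,2) a3@(5,2) | pheromone: 0 0 0 0 0 0 / 3 0 1 0 0 0 / 0 0 0 0 0 0 / 0 0 0 0 0 2 / 0 0 0 0 0 0 / 0 0 3 0 0 0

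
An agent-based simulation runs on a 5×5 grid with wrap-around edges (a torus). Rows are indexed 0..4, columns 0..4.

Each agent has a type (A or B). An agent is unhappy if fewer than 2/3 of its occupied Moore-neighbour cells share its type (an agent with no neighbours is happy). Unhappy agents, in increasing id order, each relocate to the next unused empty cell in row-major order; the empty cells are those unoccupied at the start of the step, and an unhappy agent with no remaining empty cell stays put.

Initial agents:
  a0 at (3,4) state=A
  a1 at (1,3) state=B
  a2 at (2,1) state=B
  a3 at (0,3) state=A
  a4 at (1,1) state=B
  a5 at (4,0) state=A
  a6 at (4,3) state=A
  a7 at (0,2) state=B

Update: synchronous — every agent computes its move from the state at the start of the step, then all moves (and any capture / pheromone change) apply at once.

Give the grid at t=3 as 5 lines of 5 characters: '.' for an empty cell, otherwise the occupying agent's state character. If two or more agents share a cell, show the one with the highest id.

BB..A
....B
A.AB.
....A
.....

t=1: a0@(3,4):A a1@(0,0):B a2@(2,1):B a3@(0,1):A a4@(1,1):B a5@(4,0):A a6@(4,3):A a7@(0,4):B
t=2: a0@(3,4):A a1@(0,2):B a2@(2,1):B a3@(0,3):A a4@(1,1):B a5@(1,0):A a6@(1,2):A a7@(1,3):B
t=3: a0@(3,4):A a1@(0,0):B a2@(0,1):B a3@(0,4):A a4@(1,4):B a5@(2,0):A a6@(2,2):A a7@(2,3):B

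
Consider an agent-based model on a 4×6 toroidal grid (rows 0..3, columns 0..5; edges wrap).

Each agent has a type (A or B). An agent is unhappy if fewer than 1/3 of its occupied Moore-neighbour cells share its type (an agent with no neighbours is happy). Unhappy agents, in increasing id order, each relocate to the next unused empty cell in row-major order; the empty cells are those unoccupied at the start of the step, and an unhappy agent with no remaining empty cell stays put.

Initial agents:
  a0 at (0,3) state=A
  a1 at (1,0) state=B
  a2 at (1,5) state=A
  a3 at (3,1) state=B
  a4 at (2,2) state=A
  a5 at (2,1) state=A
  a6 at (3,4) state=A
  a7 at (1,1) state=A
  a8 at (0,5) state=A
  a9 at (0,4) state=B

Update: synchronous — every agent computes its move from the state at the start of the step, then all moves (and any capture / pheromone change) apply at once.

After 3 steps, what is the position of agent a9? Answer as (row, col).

(0, 2)

t=1: a0@(0,3):A a1@(0,0):B a2@(1,5):A a3@(0,1):B a4@(2,2):A a5@(2,1):A a6@(3,4):A a7@(1,1):A a8@(0,5):A a9@(0,2):B
t=2: a0@(0,3):A a1@(0,4):B a2@(1,5):A a3@(0,1):B a4@(2,2):A a5@(2,1):A a6@(3,4):A a7@(1,1):A a8@(0,5):A a9@(0,2):B
t=3: a0@(0,3):A a1@(0,0):B a2@(1,5):A a3@(0,1):B a4@(2,2):A a5@(2,1):A a6@(3,4):A a7@(1,1):A a8@(0,5):A a9@(0,2):B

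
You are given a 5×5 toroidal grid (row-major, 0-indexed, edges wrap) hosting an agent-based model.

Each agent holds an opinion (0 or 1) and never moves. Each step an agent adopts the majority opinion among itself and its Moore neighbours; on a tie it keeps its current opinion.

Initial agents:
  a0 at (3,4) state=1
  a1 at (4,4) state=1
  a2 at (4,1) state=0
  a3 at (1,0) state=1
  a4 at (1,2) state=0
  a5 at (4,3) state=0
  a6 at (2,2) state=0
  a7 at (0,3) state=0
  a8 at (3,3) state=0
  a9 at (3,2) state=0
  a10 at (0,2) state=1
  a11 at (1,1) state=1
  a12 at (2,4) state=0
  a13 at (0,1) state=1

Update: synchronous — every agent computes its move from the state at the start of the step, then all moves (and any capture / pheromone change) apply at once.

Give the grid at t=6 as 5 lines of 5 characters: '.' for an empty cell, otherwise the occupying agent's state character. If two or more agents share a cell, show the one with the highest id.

t=1: a0@(3,4):0 a1@(4,4):0 a2@(4,1):0 a3@(1,0):1 a4@(1,2):0 a5@(4,3):0 a6@(2,2):0 a7@(0,3):0 a8@(3,3):0 a9@(3,2):0 a10@(0,2):0 a11@(1,1):1 a12@(2,4):0 a13@(0,1):1
t=2: (unchanged — steady state)

.100.
110..
..0.0
..000
.0.00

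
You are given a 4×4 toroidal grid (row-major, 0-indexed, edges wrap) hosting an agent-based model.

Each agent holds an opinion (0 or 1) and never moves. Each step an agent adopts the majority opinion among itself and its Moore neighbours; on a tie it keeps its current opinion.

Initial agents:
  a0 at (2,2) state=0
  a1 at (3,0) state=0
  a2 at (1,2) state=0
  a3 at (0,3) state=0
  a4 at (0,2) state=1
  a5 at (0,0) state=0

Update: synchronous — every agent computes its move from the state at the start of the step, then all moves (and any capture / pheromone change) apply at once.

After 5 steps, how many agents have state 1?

0

t=1: a0@(2,2):0 a1@(3,0):0 a2@(1,2):0 a3@(0,3):0 a4@(0,2):0 a5@(0,0):0
t=2: (unchanged — steady state)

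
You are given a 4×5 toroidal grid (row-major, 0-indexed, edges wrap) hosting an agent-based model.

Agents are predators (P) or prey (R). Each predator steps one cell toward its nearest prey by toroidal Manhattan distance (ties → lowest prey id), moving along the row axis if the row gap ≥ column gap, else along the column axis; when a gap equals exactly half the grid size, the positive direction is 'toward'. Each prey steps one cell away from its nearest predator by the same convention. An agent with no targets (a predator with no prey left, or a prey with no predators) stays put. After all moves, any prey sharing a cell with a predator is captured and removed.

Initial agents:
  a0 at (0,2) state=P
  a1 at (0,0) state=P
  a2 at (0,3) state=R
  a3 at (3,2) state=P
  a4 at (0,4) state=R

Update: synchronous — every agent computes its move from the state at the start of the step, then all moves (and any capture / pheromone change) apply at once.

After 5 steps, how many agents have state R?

0

t=1: a0@(0,3):P a1@(0,4):P a3@(0,2):P
t=2: (unchanged — steady state)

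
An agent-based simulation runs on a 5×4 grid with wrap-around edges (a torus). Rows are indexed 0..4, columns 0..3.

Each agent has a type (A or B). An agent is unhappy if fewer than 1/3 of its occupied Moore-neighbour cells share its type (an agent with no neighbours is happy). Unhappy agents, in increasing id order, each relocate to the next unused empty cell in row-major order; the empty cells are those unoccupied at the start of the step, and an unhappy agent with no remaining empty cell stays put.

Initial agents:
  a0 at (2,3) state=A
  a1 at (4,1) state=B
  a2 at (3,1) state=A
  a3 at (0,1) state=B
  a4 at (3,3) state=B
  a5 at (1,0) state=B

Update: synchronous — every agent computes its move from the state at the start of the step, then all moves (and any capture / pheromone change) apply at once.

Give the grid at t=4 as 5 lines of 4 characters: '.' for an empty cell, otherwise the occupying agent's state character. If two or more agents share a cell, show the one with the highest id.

t=1: a0@(0,0):A a1@(4,1):B a2@(0,2):A a3@(0,1):B a4@(0,3):B a5@(1,0):B
t=2: a0@(1,1):A a1@(4,1):B a2@(1,2):A a3@(0,1):B a4@(0,3):B a5@(1,0):B
t=3: (unchanged — steady state)

.B.B
BAA.
....
....
.B..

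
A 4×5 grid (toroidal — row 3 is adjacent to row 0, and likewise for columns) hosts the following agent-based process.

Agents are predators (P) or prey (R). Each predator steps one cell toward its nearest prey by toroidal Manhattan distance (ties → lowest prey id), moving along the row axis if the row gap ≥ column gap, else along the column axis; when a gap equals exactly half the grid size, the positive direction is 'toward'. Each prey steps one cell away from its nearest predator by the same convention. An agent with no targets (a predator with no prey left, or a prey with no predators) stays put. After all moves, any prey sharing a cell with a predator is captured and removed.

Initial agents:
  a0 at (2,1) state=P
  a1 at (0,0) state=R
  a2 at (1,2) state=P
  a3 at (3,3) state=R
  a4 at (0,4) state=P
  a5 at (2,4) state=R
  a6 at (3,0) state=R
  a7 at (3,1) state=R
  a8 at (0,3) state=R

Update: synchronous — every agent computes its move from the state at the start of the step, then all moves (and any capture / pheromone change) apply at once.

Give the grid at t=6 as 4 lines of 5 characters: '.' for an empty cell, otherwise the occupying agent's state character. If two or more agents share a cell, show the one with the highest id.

t=1: a0@(3,1):P a1@(0,1):R a2@(0,2):P a3@(2,3):R a4@(0,0):P a5@(2,3):R a7@(0,1):R
t=2: a0@(0,1):P a1@(1,1):R a2@(0,1):P a3@(2,4):R a4@(0,1):P a5@(2,4):R a7@(1,1):R
t=3: a0@(1,1):P a1@(2,1):R a2@(1,1):P a3@(1,4):R a4@(1,1):P a5@(1,4):R a7@(2,1):R
t=4: a0@(2,1):P a1@(3,1):R a2@(2,1):P a3@(1,3):R a4@(2,1):P a5@(1,3):R a7@(3,1):R
t=5: a0@(3,1):P a1@(0,1):R a2@(3,1):P a3@(1,4):R a4@(3,1):P a5@(1,4):R a7@(0,1):R
t=6: a0@(0,1):P a1@(1,1):R a2@(0,1):P a3@(0,4):R a4@(0,1):P a5@(0,4):R a7@(1,1):R

.P..R
.R...
.....
.....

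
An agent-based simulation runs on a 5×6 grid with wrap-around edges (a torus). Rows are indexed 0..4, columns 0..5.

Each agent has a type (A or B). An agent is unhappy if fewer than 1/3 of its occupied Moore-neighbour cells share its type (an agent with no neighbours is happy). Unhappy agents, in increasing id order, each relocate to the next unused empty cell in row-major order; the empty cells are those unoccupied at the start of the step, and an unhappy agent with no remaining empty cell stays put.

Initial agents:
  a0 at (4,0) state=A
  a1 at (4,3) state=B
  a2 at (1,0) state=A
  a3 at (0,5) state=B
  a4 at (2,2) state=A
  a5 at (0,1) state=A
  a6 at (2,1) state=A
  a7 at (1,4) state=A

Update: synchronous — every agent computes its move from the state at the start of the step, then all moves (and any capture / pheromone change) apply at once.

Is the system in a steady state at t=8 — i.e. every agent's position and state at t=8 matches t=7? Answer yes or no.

t=1: a0@(4,0):A a1@(4,3):B a2@(1,0):A a3@(0,0):B a4@(2,2):A a5@(0,1):A a6@(2,1):A a7@(0,2):A
t=2: a0@(4,0):A a1@(0,3):B a2@(1,0):A a3@(0,4):B a4@(2,2):A a5@(0,1):A a6@(2,1):A a7@(0,2):A
t=3: (unchanged — steady state)

yes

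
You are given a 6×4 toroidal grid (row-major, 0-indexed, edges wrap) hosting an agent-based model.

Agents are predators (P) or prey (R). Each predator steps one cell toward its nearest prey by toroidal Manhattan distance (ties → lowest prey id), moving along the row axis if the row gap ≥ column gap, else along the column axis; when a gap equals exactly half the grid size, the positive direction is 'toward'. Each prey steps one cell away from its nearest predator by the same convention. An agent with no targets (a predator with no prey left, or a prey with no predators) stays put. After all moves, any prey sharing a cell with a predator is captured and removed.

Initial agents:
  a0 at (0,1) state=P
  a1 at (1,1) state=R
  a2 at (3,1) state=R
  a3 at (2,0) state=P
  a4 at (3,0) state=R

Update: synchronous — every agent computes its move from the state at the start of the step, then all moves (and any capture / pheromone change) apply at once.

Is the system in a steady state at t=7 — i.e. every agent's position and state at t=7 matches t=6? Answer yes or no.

t=1: a0@(1,1):P a1@(2,1):R a2@(4,1):R a3@(3,0):P a4@(4,0):R
t=2: a0@(2,1):P a1@(3,1):R a2@(5,1):R a3@(4,0):P a4@(5,0):R
t=3: a0@(3,1):P a1@(4,1):R a2@(0,1):R a3@(5,0):P a4@(0,0):R
t=4: a0@(4,1):P a1@(5,1):R a2@(1,1):R a3@(0,0):P a4@(1,0):R
t=5: a0@(5,1):P a1@(0,1):R a2@(2,1):R a3@(1,0):P a4@(2,0):R
t=6: a0@(0,1):P a1@(1,1):R a2@(3,1):R a3@(2,0):P a4@(3,0):R
t=7: a0@(1,1):P a1@(2,1):R a2@(4,1):R a3@(3,0):P a4@(4,0):R

no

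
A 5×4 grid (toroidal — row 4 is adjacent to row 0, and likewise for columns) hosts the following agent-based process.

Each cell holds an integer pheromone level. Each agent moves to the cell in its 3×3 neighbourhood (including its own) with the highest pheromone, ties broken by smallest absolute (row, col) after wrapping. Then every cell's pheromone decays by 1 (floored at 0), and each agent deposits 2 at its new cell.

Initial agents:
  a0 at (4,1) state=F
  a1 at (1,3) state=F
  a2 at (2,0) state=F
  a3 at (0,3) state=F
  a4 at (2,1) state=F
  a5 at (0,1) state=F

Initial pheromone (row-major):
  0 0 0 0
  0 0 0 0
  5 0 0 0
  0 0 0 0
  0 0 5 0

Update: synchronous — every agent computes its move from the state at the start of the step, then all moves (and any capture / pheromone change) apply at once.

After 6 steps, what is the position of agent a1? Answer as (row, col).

t=1: a0@(4,2) a1@(2,0) a2@(2,0) a3@(4,2) a4@(2,0) a5@(4,2) | pheromone: 0 0 0 0 / 0 0 0 0 / 10 0 0 0 / 0 0 0 0 / 0 0 10 0
t=2: a0@(4,2) a1@(2,0) a2@(2,0) a3@(4,2) a4@(2,0) a5@(4,2) | pheromone: 0 0 0 0 / 0 0 0 0 / 15 0 0 0 / 0 0 0 0 / 0 0 15 0
t=3: a0@(4,2) a1@(2,0) a2@(2,0) a3@(4,2) a4@(2,0) a5@(4,2) | pheromone: 0 0 0 0 / 0 0 0 0 / 20 0 0 0 / 0 0 0 0 / 0 0 20 0
t=4: a0@(4,2) a1@(2,0) a2@(2,0) a3@(4,2) a4@(2,0) a5@(4,2) | pheromone: 0 0 0 0 / 0 0 0 0 / 25 0 0 0 / 0 0 0 0 / 0 0 25 0
t=5: a0@(4,2) a1@(2,0) a2@(2,0) a3@(4,2) a4@(2,0) a5@(4,2) | pheromone: 0 0 0 0 / 0 0 0 0 / 30 0 0 0 / 0 0 0 0 / 0 0 30 0
t=6: a0@(4,2) a1@(2,0) a2@(2,0) a3@(4,2) a4@(2,0) a5@(4,2) | pheromone: 0 0 0 0 / 0 0 0 0 / 35 0 0 0 / 0 0 0 0 / 0 0 35 0

(2, 0)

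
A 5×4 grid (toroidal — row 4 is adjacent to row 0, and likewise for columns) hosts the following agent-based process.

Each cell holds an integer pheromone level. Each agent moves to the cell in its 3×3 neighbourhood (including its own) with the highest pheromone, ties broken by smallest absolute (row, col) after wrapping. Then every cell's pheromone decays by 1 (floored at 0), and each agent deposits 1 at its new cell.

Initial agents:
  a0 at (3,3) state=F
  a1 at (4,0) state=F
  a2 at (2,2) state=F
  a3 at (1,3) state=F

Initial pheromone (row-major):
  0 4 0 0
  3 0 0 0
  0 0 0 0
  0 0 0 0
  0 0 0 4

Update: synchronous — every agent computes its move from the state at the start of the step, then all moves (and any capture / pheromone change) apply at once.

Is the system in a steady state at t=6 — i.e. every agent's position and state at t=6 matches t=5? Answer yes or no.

yes

t=1: a0@(4,3) a1@(0,1) a2@(1,1) a3@(1,0) | pheromone: 0 4 0 0 / 3 1 0 0 / 0 0 0 0 / 0 0 0 0 / 0 0 0 4
t=2: a0@(4,3) a1@(0,1) a2@(0,1) a3@(0,1) | pheromone: 0 6 0 0 / 2 0 0 0 / 0 0 0 0 / 0 0 0 0 / 0 0 0 4
t=3: a0@(4,3) a1@(0,1) a2@(0,1) a3@(0,1) | pheromone: 0 8 0 0 / 1 0 0 0 / 0 0 0 0 / 0 0 0 0 / 0 0 0 4
t=4: a0@(4,3) a1@(0,1) a2@(0,1) a3@(0,1) | pheromone: 0 10 0 0 / 0 0 0 0 / 0 0 0 0 / 0 0 0 0 / 0 0 0 4
t=5: a0@(4,3) a1@(0,1) a2@(0,1) a3@(0,1) | pheromone: 0 12 0 0 / 0 0 0 0 / 0 0 0 0 / 0 0 0 0 / 0 0 0 4
t=6: a0@(4,3) a1@(0,1) a2@(0,1) a3@(0,1) | pheromone: 0 14 0 0 / 0 0 0 0 / 0 0 0 0 / 0 0 0 0 / 0 0 0 4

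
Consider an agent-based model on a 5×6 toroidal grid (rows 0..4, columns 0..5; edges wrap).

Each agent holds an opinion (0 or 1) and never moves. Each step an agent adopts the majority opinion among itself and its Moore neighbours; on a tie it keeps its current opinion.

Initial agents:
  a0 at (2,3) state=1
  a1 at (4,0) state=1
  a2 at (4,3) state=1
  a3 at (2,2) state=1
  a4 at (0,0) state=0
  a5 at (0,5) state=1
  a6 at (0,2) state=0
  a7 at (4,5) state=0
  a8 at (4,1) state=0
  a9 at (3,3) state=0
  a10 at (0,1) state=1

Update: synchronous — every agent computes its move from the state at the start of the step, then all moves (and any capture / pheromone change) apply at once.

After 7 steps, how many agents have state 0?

t=1: a0@(2,3):1 a1@(4,0):1 a2@(4,3):0 a3@(2,2):1 a4@(0,0):0 a5@(0,5):1 a6@(0,2):0 a7@(4,5):0 a8@(4,1):0 a9@(3,3):1 a10@(0,1):0
t=2: a0@(2,3):1 a1@(4,0):0 a2@(4,3):0 a3@(2,2):1 a4@(0,0):0 a5@(0,5):1 a6@(0,2):0 a7@(4,5):0 a8@(4,1):0 a9@(3,3):1 a10@(0,1):0
t=3: a0@(2,3):1 a1@(4,0):0 a2@(4,3):0 a3@(2,2):1 a4@(0,0):0 a5@(0,5):0 a6@(0,2):0 a7@(4,5):0 a8@(4,1):0 a9@(3,3):1 a10@(0,1):0
t=4: (unchanged — steady state)

8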